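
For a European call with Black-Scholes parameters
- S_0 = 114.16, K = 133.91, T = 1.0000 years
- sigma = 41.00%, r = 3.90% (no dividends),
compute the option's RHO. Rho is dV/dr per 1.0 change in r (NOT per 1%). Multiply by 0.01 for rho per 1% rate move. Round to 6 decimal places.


Answer: Rho = 39.778314

Derivation:
d1 = -0.0890657545; d2 = -0.4990657545
phi(d1) = 0.3973630679; exp(-qT) = 1.0000000000; exp(-rT) = 0.9617507091
N(d2) = 0.3088665310
Rho = K*T*exp(-rT)*N(d2) = 133.9100 * 1.0000 * 0.9617507091 * 0.3088665310 = 39.778314


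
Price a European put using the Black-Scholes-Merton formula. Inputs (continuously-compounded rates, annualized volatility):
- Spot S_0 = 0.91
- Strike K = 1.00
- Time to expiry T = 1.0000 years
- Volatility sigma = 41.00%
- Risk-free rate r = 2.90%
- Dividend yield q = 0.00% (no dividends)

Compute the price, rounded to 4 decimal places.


d1 = (ln(S/K) + (r - q + 0.5*sigma^2) * T) / (sigma * sqrt(T)) = 0.04570566
d2 = d1 - sigma * sqrt(T) = -0.36429434
exp(-rT) = 0.97141646; exp(-qT) = 1.00000000
P = K * exp(-rT) * N(-d2) - S_0 * exp(-qT) * N(-d1)
N(-d1) = 0.48177243; N(-d2) = 0.64218089
P = 1.0000 * 0.97141646 * 0.64218089 - 0.9100 * 1.00000000 * 0.48177243 = 0.1854

Answer: Price = 0.1854


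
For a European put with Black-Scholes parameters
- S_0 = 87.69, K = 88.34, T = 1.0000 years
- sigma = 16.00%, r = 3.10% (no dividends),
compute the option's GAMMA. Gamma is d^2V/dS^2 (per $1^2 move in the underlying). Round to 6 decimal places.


d1 = 0.2275928851; d2 = 0.0675928851
phi(d1) = 0.3887426222; exp(-qT) = 1.0000000000; exp(-rT) = 0.9694755731
Gamma = exp(-qT) * phi(d1) / (S * sigma * sqrt(T)) = 1.0000000000 * 0.3887426222 / (87.6900 * 0.1600 * 1.0000000000) = 0.027707

Answer: Gamma = 0.027707


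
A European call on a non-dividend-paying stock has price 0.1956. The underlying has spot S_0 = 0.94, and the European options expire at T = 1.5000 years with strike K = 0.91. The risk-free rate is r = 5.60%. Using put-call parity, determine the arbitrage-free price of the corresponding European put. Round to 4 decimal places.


Answer: Put price = 0.0923

Derivation:
Put-call parity: C - P = S_0 * exp(-qT) - K * exp(-rT).
S_0 * exp(-qT) = 0.9400 * 1.00000000 = 0.94000000
K * exp(-rT) = 0.9100 * 0.91943126 = 0.83668244
P = C - S*exp(-qT) + K*exp(-rT)
P = 0.1956 - 0.94000000 + 0.83668244 = 0.0923


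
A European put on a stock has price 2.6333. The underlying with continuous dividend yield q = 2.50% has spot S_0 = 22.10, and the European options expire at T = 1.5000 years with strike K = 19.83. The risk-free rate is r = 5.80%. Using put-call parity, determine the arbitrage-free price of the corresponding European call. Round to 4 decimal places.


Answer: Call price = 5.7422

Derivation:
Put-call parity: C - P = S_0 * exp(-qT) - K * exp(-rT).
S_0 * exp(-qT) = 22.1000 * 0.96319442 = 21.28659663
K * exp(-rT) = 19.8300 * 0.91667710 = 18.17770681
C = P + S*exp(-qT) - K*exp(-rT)
C = 2.6333 + 21.28659663 - 18.17770681 = 5.7422


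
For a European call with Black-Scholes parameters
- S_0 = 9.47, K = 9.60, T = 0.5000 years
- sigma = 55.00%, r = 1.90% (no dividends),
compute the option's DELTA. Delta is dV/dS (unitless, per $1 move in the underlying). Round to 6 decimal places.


d1 = 0.1838241296; d2 = -0.2050846000
phi(d1) = 0.3922585115; exp(-qT) = 1.0000000000; exp(-rT) = 0.9905449824
N(d1) = 0.5729242870
Delta = exp(-qT) * N(d1) = 1.0000000000 * 0.5729242870 = 0.572924

Answer: Delta = 0.572924


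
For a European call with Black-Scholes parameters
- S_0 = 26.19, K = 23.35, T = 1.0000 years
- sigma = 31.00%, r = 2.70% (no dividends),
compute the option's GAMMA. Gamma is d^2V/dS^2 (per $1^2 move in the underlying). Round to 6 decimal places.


Answer: Gamma = 0.040737

Derivation:
d1 = 0.6123570142; d2 = 0.3023570142
phi(d1) = 0.3307378903; exp(-qT) = 1.0000000000; exp(-rT) = 0.9733612415
Gamma = exp(-qT) * phi(d1) / (S * sigma * sqrt(T)) = 1.0000000000 * 0.3307378903 / (26.1900 * 0.3100 * 1.0000000000) = 0.040737


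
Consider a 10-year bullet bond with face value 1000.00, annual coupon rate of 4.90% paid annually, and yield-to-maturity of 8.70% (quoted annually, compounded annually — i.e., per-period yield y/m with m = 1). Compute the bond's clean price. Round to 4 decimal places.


Coupon per period c = face * coupon_rate / m = 49.000000
Periods per year m = 1; per-period yield y/m = 0.087000
Number of cashflows N = 10
Cashflows (t years, CF_t, discount factor 1/(1+y/m)^(m*t), PV):
  t = 1.0000: CF_t = 49.000000, DF = 0.919963, PV = 45.078197
  t = 2.0000: CF_t = 49.000000, DF = 0.846332, PV = 41.470282
  t = 3.0000: CF_t = 49.000000, DF = 0.778595, PV = 38.151134
  t = 4.0000: CF_t = 49.000000, DF = 0.716278, PV = 35.097639
  t = 5.0000: CF_t = 49.000000, DF = 0.658950, PV = 32.288536
  t = 6.0000: CF_t = 49.000000, DF = 0.606209, PV = 29.704265
  t = 7.0000: CF_t = 49.000000, DF = 0.557690, PV = 27.326831
  t = 8.0000: CF_t = 49.000000, DF = 0.513055, PV = 25.139679
  t = 9.0000: CF_t = 49.000000, DF = 0.471991, PV = 23.127580
  t = 10.0000: CF_t = 1049.000000, DF = 0.434215, PV = 455.491259
Price P = sum_t PV_t = 752.875402

Answer: Price = 752.8754


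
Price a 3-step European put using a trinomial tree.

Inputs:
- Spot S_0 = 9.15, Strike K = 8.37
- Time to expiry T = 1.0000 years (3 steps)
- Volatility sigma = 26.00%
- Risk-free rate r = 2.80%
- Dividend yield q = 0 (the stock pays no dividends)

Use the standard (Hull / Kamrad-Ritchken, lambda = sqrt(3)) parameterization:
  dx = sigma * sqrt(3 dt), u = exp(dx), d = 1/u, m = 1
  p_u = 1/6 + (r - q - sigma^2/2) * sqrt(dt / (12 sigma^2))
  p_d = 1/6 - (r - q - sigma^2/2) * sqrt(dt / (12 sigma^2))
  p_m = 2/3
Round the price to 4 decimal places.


Answer: Price = V(0,0) = 0.4941

Derivation:
dt = T/N = 0.333333; dx = sigma*sqrt(3*dt) = 0.260000
u = exp(dx) = 1.296930; d = 1/u = 0.771052
p_u = 0.162949, p_m = 0.666667, p_d = 0.170385
Discount per step: exp(-r*dt) = 0.990710
Stock lattice S(k, j) with j the centered position index:
  k=0: S(0,+0) = 9.1500
  k=1: S(1,-1) = 7.0551; S(1,+0) = 9.1500; S(1,+1) = 11.8669
  k=2: S(2,-2) = 5.4399; S(2,-1) = 7.0551; S(2,+0) = 9.1500; S(2,+1) = 11.8669; S(2,+2) = 15.3906
  k=3: S(3,-3) = 4.1944; S(3,-2) = 5.4399; S(3,-1) = 7.0551; S(3,+0) = 9.1500; S(3,+1) = 11.8669; S(3,+2) = 15.3906; S(3,+3) = 19.9605
Terminal payoffs V(N, j) = max(K - S_T, 0):
  V(3,-3) = 4.175585; V(3,-2) = 2.930137; V(3,-1) = 1.314878; V(3,+0) = 0.000000; V(3,+1) = 0.000000; V(3,+2) = 0.000000; V(3,+3) = 0.000000
Backward induction: V(k, j) = exp(-r*dt) * [p_u * V(k+1, j+1) + p_m * V(k+1, j) + p_d * V(k+1, j-1)]
  V(2,-2) = exp(-r*dt) * [p_u*1.314878 + p_m*2.930137 + p_d*4.175585] = 2.852391
  V(2,-1) = exp(-r*dt) * [p_u*0.000000 + p_m*1.314878 + p_d*2.930137] = 1.363054
  V(2,+0) = exp(-r*dt) * [p_u*0.000000 + p_m*0.000000 + p_d*1.314878] = 0.221954
  V(2,+1) = exp(-r*dt) * [p_u*0.000000 + p_m*0.000000 + p_d*0.000000] = 0.000000
  V(2,+2) = exp(-r*dt) * [p_u*0.000000 + p_m*0.000000 + p_d*0.000000] = 0.000000
  V(1,-1) = exp(-r*dt) * [p_u*0.221954 + p_m*1.363054 + p_d*2.852391] = 1.417581
  V(1,+0) = exp(-r*dt) * [p_u*0.000000 + p_m*0.221954 + p_d*1.363054] = 0.376680
  V(1,+1) = exp(-r*dt) * [p_u*0.000000 + p_m*0.000000 + p_d*0.221954] = 0.037466
  V(0,+0) = exp(-r*dt) * [p_u*0.037466 + p_m*0.376680 + p_d*1.417581] = 0.494126


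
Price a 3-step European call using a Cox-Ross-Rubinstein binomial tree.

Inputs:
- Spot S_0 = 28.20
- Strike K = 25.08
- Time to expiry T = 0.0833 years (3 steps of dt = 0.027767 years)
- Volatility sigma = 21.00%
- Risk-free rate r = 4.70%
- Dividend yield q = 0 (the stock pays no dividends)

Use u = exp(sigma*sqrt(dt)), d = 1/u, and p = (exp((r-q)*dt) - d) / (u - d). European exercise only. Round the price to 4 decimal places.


Answer: Price = V(0,0) = 3.2180

Derivation:
dt = T/N = 0.027767
u = exp(sigma*sqrt(dt)) = 1.035612; d = 1/u = 0.965612
p = (exp((r-q)*dt) - d) / (u - d) = 0.509908
Discount per step: exp(-r*dt) = 0.998696
Stock lattice S(k, i) with i counting down-moves:
  k=0: S(0,0) = 28.2000
  k=1: S(1,0) = 29.2043; S(1,1) = 27.2303
  k=2: S(2,0) = 30.2443; S(2,1) = 28.2000; S(2,2) = 26.2939
  k=3: S(3,0) = 31.3214; S(3,1) = 29.2043; S(3,2) = 27.2303; S(3,3) = 25.3897
Terminal payoffs V(N, i) = max(S_T - K, 0):
  V(3,0) = 6.241381; V(3,1) = 4.124271; V(3,2) = 2.150263; V(3,3) = 0.309685
Backward induction: V(k, i) = exp(-r*dt) * [p * V(k+1, i) + (1-p) * V(k+1, i+1)].
  V(2,0) = exp(-r*dt) * [p*6.241381 + (1-p)*4.124271] = 5.197016
  V(2,1) = exp(-r*dt) * [p*4.124271 + (1-p)*2.150263] = 3.152709
  V(2,2) = exp(-r*dt) * [p*2.150263 + (1-p)*0.309685] = 1.246583
  V(1,0) = exp(-r*dt) * [p*5.197016 + (1-p)*3.152709] = 4.189646
  V(1,1) = exp(-r*dt) * [p*3.152709 + (1-p)*1.246583] = 2.215638
  V(0,0) = exp(-r*dt) * [p*4.189646 + (1-p)*2.215638] = 3.217999


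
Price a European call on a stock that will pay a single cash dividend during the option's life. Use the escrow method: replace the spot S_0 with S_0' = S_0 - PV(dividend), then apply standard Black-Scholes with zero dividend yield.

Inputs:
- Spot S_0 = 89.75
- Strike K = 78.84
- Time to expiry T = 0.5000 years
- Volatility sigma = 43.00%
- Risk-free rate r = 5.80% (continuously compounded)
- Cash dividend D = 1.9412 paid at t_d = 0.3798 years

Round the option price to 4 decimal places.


Answer: Price = 16.5526

Derivation:
PV(D) = D * exp(-r * t_d) = 1.9412 * 0.97821245 = 1.89890601
S_0' = S_0 - PV(D) = 89.7500 - 1.89890601 = 87.85109399
d1 = (ln(S_0'/K) + (r + sigma^2/2)*T) / (sigma*sqrt(T)) = 0.60333569
d2 = d1 - sigma*sqrt(T) = 0.29927977
exp(-rT) = 0.97141646
N(d1) = 0.72685730; N(d2) = 0.61763671
C = S_0' * N(d1) - K * exp(-rT) * N(d2) = 87.85109399 * 0.72685730 - 78.8400 * 0.97141646 * 0.61763671 = 16.5526


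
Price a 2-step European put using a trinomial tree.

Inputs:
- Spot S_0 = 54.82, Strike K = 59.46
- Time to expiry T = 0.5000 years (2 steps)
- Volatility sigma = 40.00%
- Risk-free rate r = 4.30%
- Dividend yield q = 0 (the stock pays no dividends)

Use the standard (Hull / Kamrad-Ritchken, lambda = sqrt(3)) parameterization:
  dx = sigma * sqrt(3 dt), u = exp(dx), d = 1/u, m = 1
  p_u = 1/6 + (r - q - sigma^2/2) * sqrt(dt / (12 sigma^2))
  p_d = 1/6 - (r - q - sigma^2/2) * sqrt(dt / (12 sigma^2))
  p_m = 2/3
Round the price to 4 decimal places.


Answer: Price = V(0,0) = 8.1458

Derivation:
dt = T/N = 0.250000; dx = sigma*sqrt(3*dt) = 0.346410
u = exp(dx) = 1.413982; d = 1/u = 0.707222
p_u = 0.153315, p_m = 0.666667, p_d = 0.180018
Discount per step: exp(-r*dt) = 0.989308
Stock lattice S(k, j) with j the centered position index:
  k=0: S(0,+0) = 54.8200
  k=1: S(1,-1) = 38.7699; S(1,+0) = 54.8200; S(1,+1) = 77.5145
  k=2: S(2,-2) = 27.4190; S(2,-1) = 38.7699; S(2,+0) = 54.8200; S(2,+1) = 77.5145; S(2,+2) = 109.6042
Terminal payoffs V(N, j) = max(K - S_T, 0):
  V(2,-2) = 32.041039; V(2,-1) = 20.690071; V(2,+0) = 4.640000; V(2,+1) = 0.000000; V(2,+2) = 0.000000
Backward induction: V(k, j) = exp(-r*dt) * [p_u * V(k+1, j+1) + p_m * V(k+1, j) + p_d * V(k+1, j-1)]
  V(1,-1) = exp(-r*dt) * [p_u*4.640000 + p_m*20.690071 + p_d*32.041039] = 20.055960
  V(1,+0) = exp(-r*dt) * [p_u*0.000000 + p_m*4.640000 + p_d*20.690071] = 6.745016
  V(1,+1) = exp(-r*dt) * [p_u*0.000000 + p_m*0.000000 + p_d*4.640000] = 0.826352
  V(0,+0) = exp(-r*dt) * [p_u*0.826352 + p_m*6.745016 + p_d*20.055960] = 8.145762


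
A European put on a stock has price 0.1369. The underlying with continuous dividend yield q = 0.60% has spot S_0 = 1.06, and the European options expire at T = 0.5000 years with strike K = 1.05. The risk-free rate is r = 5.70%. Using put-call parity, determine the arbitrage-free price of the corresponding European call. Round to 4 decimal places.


Put-call parity: C - P = S_0 * exp(-qT) - K * exp(-rT).
S_0 * exp(-qT) = 1.0600 * 0.99700450 = 1.05682477
K * exp(-rT) = 1.0500 * 0.97190229 = 1.02049741
C = P + S*exp(-qT) - K*exp(-rT)
C = 0.1369 + 1.05682477 - 1.02049741 = 0.1732

Answer: Call price = 0.1732


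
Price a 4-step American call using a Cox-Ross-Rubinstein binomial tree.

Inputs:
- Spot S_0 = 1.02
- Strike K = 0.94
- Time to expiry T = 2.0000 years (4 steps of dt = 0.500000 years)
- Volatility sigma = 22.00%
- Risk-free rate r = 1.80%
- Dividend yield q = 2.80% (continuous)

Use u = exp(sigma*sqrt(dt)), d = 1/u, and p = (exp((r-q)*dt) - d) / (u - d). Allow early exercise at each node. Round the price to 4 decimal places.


Answer: Price = V(0,0) = 0.1561

Derivation:
dt = T/N = 0.500000
u = exp(sigma*sqrt(dt)) = 1.168316; d = 1/u = 0.855933
p = (exp((r-q)*dt) - d) / (u - d) = 0.445221
Discount per step: exp(-r*dt) = 0.991040
Stock lattice S(k, i) with i counting down-moves:
  k=0: S(0,0) = 1.0200
  k=1: S(1,0) = 1.1917; S(1,1) = 0.8731
  k=2: S(2,0) = 1.3923; S(2,1) = 1.0200; S(2,2) = 0.7473
  k=3: S(3,0) = 1.6266; S(3,1) = 1.1917; S(3,2) = 0.8731; S(3,3) = 0.6396
  k=4: S(4,0) = 1.9004; S(4,1) = 1.3923; S(4,2) = 1.0200; S(4,3) = 0.7473; S(4,4) = 0.5475
Terminal payoffs V(N, i) = max(S_T - K, 0):
  V(4,0) = 0.960385; V(4,1) = 0.452262; V(4,2) = 0.080000; V(4,3) = 0.000000; V(4,4) = 0.000000
Backward induction: V(k, i) = exp(-r*dt) * [p * V(k+1, i) + (1-p) * V(k+1, i+1)]; then take max(V_cont, immediate exercise) for American.
  V(3,0) = exp(-r*dt) * [p*0.960385 + (1-p)*0.452262] = 0.672410; exercise = 0.686602; V(3,0) = max -> 0.686602
  V(3,1) = exp(-r*dt) * [p*0.452262 + (1-p)*0.080000] = 0.243537; exercise = 0.251682; V(3,1) = max -> 0.251682
  V(3,2) = exp(-r*dt) * [p*0.080000 + (1-p)*0.000000] = 0.035299; exercise = 0.000000; V(3,2) = max -> 0.035299
  V(3,3) = exp(-r*dt) * [p*0.000000 + (1-p)*0.000000] = 0.000000; exercise = 0.000000; V(3,3) = max -> 0.000000
  V(2,0) = exp(-r*dt) * [p*0.686602 + (1-p)*0.251682] = 0.441328; exercise = 0.452262; V(2,0) = max -> 0.452262
  V(2,1) = exp(-r*dt) * [p*0.251682 + (1-p)*0.035299] = 0.130458; exercise = 0.080000; V(2,1) = max -> 0.130458
  V(2,2) = exp(-r*dt) * [p*0.035299 + (1-p)*0.000000] = 0.015575; exercise = 0.000000; V(2,2) = max -> 0.015575
  V(1,0) = exp(-r*dt) * [p*0.452262 + (1-p)*0.130458] = 0.271279; exercise = 0.251682; V(1,0) = max -> 0.271279
  V(1,1) = exp(-r*dt) * [p*0.130458 + (1-p)*0.015575] = 0.066125; exercise = 0.000000; V(1,1) = max -> 0.066125
  V(0,0) = exp(-r*dt) * [p*0.271279 + (1-p)*0.066125] = 0.156053; exercise = 0.080000; V(0,0) = max -> 0.156053


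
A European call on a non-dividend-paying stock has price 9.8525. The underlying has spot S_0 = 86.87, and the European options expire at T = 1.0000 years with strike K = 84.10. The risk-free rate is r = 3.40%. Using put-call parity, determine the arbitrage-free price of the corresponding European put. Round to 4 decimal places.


Put-call parity: C - P = S_0 * exp(-qT) - K * exp(-rT).
S_0 * exp(-qT) = 86.8700 * 1.00000000 = 86.87000000
K * exp(-rT) = 84.1000 * 0.96657150 = 81.28866354
P = C - S*exp(-qT) + K*exp(-rT)
P = 9.8525 - 86.87000000 + 81.28866354 = 4.2712

Answer: Put price = 4.2712


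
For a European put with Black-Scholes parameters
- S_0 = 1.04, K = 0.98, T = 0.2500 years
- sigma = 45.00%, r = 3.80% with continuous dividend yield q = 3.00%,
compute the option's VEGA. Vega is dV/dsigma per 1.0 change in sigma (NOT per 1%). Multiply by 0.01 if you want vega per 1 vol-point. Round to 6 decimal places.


d1 = 0.3854929799; d2 = 0.1604929799
phi(d1) = 0.3703743782; exp(-qT) = 0.9925280548; exp(-rT) = 0.9905449824
Vega = S * exp(-qT) * phi(d1) * sqrt(T) = 1.0400 * 0.9925280548 * 0.3703743782 * 0.5000000000 = 0.191156

Answer: Vega = 0.191156


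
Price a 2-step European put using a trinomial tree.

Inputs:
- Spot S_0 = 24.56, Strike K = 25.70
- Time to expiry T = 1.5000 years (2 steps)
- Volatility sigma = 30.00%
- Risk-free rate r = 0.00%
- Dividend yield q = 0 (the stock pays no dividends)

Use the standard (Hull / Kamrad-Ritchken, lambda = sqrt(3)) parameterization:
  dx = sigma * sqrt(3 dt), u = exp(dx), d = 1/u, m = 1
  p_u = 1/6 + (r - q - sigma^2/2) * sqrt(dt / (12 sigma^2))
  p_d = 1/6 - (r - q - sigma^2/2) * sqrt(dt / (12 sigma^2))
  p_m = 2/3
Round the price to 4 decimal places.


Answer: Price = V(0,0) = 3.9549

Derivation:
dt = T/N = 0.750000; dx = sigma*sqrt(3*dt) = 0.450000
u = exp(dx) = 1.568312; d = 1/u = 0.637628
p_u = 0.129167, p_m = 0.666667, p_d = 0.204167
Discount per step: exp(-r*dt) = 1.000000
Stock lattice S(k, j) with j the centered position index:
  k=0: S(0,+0) = 24.5600
  k=1: S(1,-1) = 15.6601; S(1,+0) = 24.5600; S(1,+1) = 38.5177
  k=2: S(2,-2) = 9.9854; S(2,-1) = 15.6601; S(2,+0) = 24.5600; S(2,+1) = 38.5177; S(2,+2) = 60.4079
Terminal payoffs V(N, j) = max(K - S_T, 0):
  V(2,-2) = 15.714649; V(2,-1) = 10.039853; V(2,+0) = 1.140000; V(2,+1) = 0.000000; V(2,+2) = 0.000000
Backward induction: V(k, j) = exp(-r*dt) * [p_u * V(k+1, j+1) + p_m * V(k+1, j) + p_d * V(k+1, j-1)]
  V(1,-1) = exp(-r*dt) * [p_u*1.140000 + p_m*10.039853 + p_d*15.714649] = 10.048893
  V(1,+0) = exp(-r*dt) * [p_u*0.000000 + p_m*1.140000 + p_d*10.039853] = 2.809803
  V(1,+1) = exp(-r*dt) * [p_u*0.000000 + p_m*0.000000 + p_d*1.140000] = 0.232750
  V(0,+0) = exp(-r*dt) * [p_u*0.232750 + p_m*2.809803 + p_d*10.048893] = 3.954915


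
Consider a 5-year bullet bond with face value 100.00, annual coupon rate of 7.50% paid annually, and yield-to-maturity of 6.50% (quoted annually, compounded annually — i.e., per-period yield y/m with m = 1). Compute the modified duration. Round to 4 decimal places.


Coupon per period c = face * coupon_rate / m = 7.500000
Periods per year m = 1; per-period yield y/m = 0.065000
Number of cashflows N = 5
Cashflows (t years, CF_t, discount factor 1/(1+y/m)^(m*t), PV):
  t = 1.0000: CF_t = 7.500000, DF = 0.938967, PV = 7.042254
  t = 2.0000: CF_t = 7.500000, DF = 0.881659, PV = 6.612445
  t = 3.0000: CF_t = 7.500000, DF = 0.827849, PV = 6.208868
  t = 4.0000: CF_t = 7.500000, DF = 0.777323, PV = 5.829923
  t = 5.0000: CF_t = 107.500000, DF = 0.729881, PV = 78.462190
Price P = sum_t PV_t = 104.155679
First compute Macaulay numerator sum_t t * PV_t:
  t * PV_t at t = 1.0000: 7.042254
  t * PV_t at t = 2.0000: 13.224889
  t * PV_t at t = 3.0000: 18.626605
  t * PV_t at t = 4.0000: 23.319693
  t * PV_t at t = 5.0000: 392.310950
Macaulay duration D = 454.524390 / 104.155679 = 4.363894
Modified duration = D / (1 + y/m) = 4.363894 / (1 + 0.065000) = 4.097553

Answer: Modified duration = 4.0976


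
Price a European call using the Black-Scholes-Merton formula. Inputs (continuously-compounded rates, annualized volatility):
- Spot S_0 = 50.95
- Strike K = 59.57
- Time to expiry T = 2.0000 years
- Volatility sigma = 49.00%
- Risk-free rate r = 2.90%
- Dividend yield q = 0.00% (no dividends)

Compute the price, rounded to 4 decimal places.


d1 = (ln(S/K) + (r - q + 0.5*sigma^2) * T) / (sigma * sqrt(T)) = 0.20461746
d2 = d1 - sigma * sqrt(T) = -0.48834718
exp(-rT) = 0.94364995; exp(-qT) = 1.00000000
C = S_0 * exp(-qT) * N(d1) - K * exp(-rT) * N(d2)
N(d1) = 0.58106449; N(d2) = 0.31265197
C = 50.9500 * 1.00000000 * 0.58106449 - 59.5700 * 0.94364995 * 0.31265197 = 12.0301

Answer: Price = 12.0301


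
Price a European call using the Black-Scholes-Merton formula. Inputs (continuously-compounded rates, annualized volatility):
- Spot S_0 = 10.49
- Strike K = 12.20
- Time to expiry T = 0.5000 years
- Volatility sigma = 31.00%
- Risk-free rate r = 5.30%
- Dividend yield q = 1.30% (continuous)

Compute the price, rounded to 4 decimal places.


Answer: Price = 0.4116

Derivation:
d1 = (ln(S/K) + (r - q + 0.5*sigma^2) * T) / (sigma * sqrt(T)) = -0.48807945
d2 = d1 - sigma * sqrt(T) = -0.70728255
exp(-rT) = 0.97384804; exp(-qT) = 0.99352108
C = S_0 * exp(-qT) * N(d1) - K * exp(-rT) * N(d2)
N(d1) = 0.31274678; N(d2) = 0.23969545
C = 10.4900 * 0.99352108 * 0.31274678 - 12.2000 * 0.97384804 * 0.23969545 = 0.4116


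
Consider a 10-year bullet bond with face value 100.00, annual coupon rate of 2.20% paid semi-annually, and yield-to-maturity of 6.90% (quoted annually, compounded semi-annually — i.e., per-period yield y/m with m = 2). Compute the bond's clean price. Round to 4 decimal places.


Answer: Price = 66.4492

Derivation:
Coupon per period c = face * coupon_rate / m = 1.100000
Periods per year m = 2; per-period yield y/m = 0.034500
Number of cashflows N = 20
Cashflows (t years, CF_t, discount factor 1/(1+y/m)^(m*t), PV):
  t = 0.5000: CF_t = 1.100000, DF = 0.966651, PV = 1.063316
  t = 1.0000: CF_t = 1.100000, DF = 0.934413, PV = 1.027855
  t = 1.5000: CF_t = 1.100000, DF = 0.903251, PV = 0.993576
  t = 2.0000: CF_t = 1.100000, DF = 0.873128, PV = 0.960441
  t = 2.5000: CF_t = 1.100000, DF = 0.844010, PV = 0.928411
  t = 3.0000: CF_t = 1.100000, DF = 0.815863, PV = 0.897449
  t = 3.5000: CF_t = 1.100000, DF = 0.788654, PV = 0.867519
  t = 4.0000: CF_t = 1.100000, DF = 0.762353, PV = 0.838588
  t = 4.5000: CF_t = 1.100000, DF = 0.736929, PV = 0.810622
  t = 5.0000: CF_t = 1.100000, DF = 0.712353, PV = 0.783588
  t = 5.5000: CF_t = 1.100000, DF = 0.688596, PV = 0.757456
  t = 6.0000: CF_t = 1.100000, DF = 0.665632, PV = 0.732195
  t = 6.5000: CF_t = 1.100000, DF = 0.643433, PV = 0.707777
  t = 7.0000: CF_t = 1.100000, DF = 0.621975, PV = 0.684173
  t = 7.5000: CF_t = 1.100000, DF = 0.601233, PV = 0.661356
  t = 8.0000: CF_t = 1.100000, DF = 0.581182, PV = 0.639300
  t = 8.5000: CF_t = 1.100000, DF = 0.561800, PV = 0.617980
  t = 9.0000: CF_t = 1.100000, DF = 0.543064, PV = 0.597371
  t = 9.5000: CF_t = 1.100000, DF = 0.524953, PV = 0.577449
  t = 10.0000: CF_t = 101.100000, DF = 0.507446, PV = 51.302822
Price P = sum_t PV_t = 66.449241


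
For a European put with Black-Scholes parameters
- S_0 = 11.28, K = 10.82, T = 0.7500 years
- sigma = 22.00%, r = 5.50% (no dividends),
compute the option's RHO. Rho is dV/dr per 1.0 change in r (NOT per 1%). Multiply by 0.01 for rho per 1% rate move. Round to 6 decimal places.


d1 = 0.5302960787; d2 = 0.3397704899
phi(d1) = 0.3466133107; exp(-qT) = 1.0000000000; exp(-rT) = 0.9595892027
N(-d2) = 0.3670146864
Rho = -K*T*exp(-rT)*N(-d2) = -10.8200 * 0.7500 * 0.9595892027 * 0.3670146864 = -2.857968

Answer: Rho = -2.857968


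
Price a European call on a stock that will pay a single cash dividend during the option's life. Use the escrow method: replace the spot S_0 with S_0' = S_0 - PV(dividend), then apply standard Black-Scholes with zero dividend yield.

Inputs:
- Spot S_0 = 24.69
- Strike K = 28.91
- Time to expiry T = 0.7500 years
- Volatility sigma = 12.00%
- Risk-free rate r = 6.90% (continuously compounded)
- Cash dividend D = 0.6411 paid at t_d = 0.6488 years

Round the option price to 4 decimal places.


PV(D) = D * exp(-r * t_d) = 0.6411 * 0.95622006 = 0.61303268
S_0' = S_0 - PV(D) = 24.6900 - 0.61303268 = 24.07696732
d1 = (ln(S_0'/K) + (r + sigma^2/2)*T) / (sigma*sqrt(T)) = -1.21033676
d2 = d1 - sigma*sqrt(T) = -1.31425981
exp(-rT) = 0.94956623
N(d1) = 0.11307485; N(d2) = 0.09437939
C = S_0' * N(d1) - K * exp(-rT) * N(d2) = 24.07696732 * 0.11307485 - 28.9100 * 0.94956623 * 0.09437939 = 0.1316

Answer: Price = 0.1316


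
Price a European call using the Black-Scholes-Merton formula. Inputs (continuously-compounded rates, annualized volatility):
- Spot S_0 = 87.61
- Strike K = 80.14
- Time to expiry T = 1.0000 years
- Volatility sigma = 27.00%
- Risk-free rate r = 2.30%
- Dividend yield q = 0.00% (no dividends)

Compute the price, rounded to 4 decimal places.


Answer: Price = 14.3072

Derivation:
d1 = (ln(S/K) + (r - q + 0.5*sigma^2) * T) / (sigma * sqrt(T)) = 0.55025941
d2 = d1 - sigma * sqrt(T) = 0.28025941
exp(-rT) = 0.97726248; exp(-qT) = 1.00000000
C = S_0 * exp(-qT) * N(d1) - K * exp(-rT) * N(d2)
N(d1) = 0.70892927; N(d2) = 0.61036076
C = 87.6100 * 1.00000000 * 0.70892927 - 80.1400 * 0.97726248 * 0.61036076 = 14.3072


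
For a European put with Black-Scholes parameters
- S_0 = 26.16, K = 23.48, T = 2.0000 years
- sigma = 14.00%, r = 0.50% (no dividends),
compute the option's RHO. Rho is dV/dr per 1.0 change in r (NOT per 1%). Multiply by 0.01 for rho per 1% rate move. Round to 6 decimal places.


Answer: Rho = -14.387146

Derivation:
d1 = 0.6954017983; d2 = 0.4974118996
phi(d1) = 0.3132573055; exp(-qT) = 1.0000000000; exp(-rT) = 0.9900498337
N(-d2) = 0.3094493079
Rho = -K*T*exp(-rT)*N(-d2) = -23.4800 * 2.0000 * 0.9900498337 * 0.3094493079 = -14.387146


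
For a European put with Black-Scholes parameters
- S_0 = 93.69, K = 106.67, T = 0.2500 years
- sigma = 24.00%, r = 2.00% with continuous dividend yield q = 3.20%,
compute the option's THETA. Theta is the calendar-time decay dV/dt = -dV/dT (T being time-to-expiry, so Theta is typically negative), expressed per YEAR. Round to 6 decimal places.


Answer: Theta = -5.818645

Derivation:
d1 = -1.0462374723; d2 = -1.1662374723
phi(d1) = 0.2307904882; exp(-qT) = 0.9920319148; exp(-rT) = 0.9950124792
Theta = -S*exp(-qT)*phi(d1)*sigma/(2*sqrt(T)) + r*K*exp(-rT)*N(-d2) - q*S*exp(-qT)*N(-d1)
N(-d1) = 0.8522742970; N(-d2) = 0.8782407770; sqrt(T) = 0.5000000000
Term 1 = -93.6900 * 0.9920319148 * 0.2307904882 * 0.2400 / (2 * 0.5000000000) = -5.1481125213
Term 2 = 0.0200 * 106.6700 * 0.9950124792 * 0.8782407770 = 1.8642940608
Term 3 = -0.0320 * 93.6900 * 0.9920319148 * 0.8522742970 = -2.5348265804
Theta = -5.1481125213 + (1.8642940608) + (-2.5348265804) = -5.818645


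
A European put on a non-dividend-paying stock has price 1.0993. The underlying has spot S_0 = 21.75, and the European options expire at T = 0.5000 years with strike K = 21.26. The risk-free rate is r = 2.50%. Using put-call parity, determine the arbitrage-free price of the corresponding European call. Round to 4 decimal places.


Answer: Call price = 1.8534

Derivation:
Put-call parity: C - P = S_0 * exp(-qT) - K * exp(-rT).
S_0 * exp(-qT) = 21.7500 * 1.00000000 = 21.75000000
K * exp(-rT) = 21.2600 * 0.98757780 = 20.99590404
C = P + S*exp(-qT) - K*exp(-rT)
C = 1.0993 + 21.75000000 - 20.99590404 = 1.8534


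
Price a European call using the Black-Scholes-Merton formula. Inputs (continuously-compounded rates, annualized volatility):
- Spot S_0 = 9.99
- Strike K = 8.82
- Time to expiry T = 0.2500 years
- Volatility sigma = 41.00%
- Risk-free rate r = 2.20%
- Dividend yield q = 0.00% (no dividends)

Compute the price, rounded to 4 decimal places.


Answer: Price = 1.5234

Derivation:
d1 = (ln(S/K) + (r - q + 0.5*sigma^2) * T) / (sigma * sqrt(T)) = 0.73695231
d2 = d1 - sigma * sqrt(T) = 0.53195231
exp(-rT) = 0.99451510; exp(-qT) = 1.00000000
C = S_0 * exp(-qT) * N(d1) - K * exp(-rT) * N(d2)
N(d1) = 0.76942432; N(d2) = 0.70262049
C = 9.9900 * 1.00000000 * 0.76942432 - 8.8200 * 0.99451510 * 0.70262049 = 1.5234


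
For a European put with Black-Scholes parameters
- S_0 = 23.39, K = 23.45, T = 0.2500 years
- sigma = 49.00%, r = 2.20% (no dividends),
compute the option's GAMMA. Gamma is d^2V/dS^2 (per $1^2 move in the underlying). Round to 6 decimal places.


Answer: Gamma = 0.068990

Derivation:
d1 = 0.1344921865; d2 = -0.1105078135
phi(d1) = 0.3953504836; exp(-qT) = 1.0000000000; exp(-rT) = 0.9945150973
Gamma = exp(-qT) * phi(d1) / (S * sigma * sqrt(T)) = 1.0000000000 * 0.3953504836 / (23.3900 * 0.4900 * 0.5000000000) = 0.068990


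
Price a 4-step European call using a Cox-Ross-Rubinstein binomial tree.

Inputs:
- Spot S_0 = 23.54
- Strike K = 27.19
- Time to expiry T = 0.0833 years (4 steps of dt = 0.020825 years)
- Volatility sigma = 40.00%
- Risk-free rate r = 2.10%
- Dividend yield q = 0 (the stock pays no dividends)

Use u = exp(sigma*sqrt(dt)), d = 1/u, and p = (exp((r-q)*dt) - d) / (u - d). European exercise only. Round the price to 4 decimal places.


dt = T/N = 0.020825
u = exp(sigma*sqrt(dt)) = 1.059422; d = 1/u = 0.943911
p = (exp((r-q)*dt) - d) / (u - d) = 0.489360
Discount per step: exp(-r*dt) = 0.999563
Stock lattice S(k, i) with i counting down-moves:
  k=0: S(0,0) = 23.5400
  k=1: S(1,0) = 24.9388; S(1,1) = 22.2197
  k=2: S(2,0) = 26.4207; S(2,1) = 23.5400; S(2,2) = 20.9734
  k=3: S(3,0) = 27.9907; S(3,1) = 24.9388; S(3,2) = 22.2197; S(3,3) = 19.7970
  k=4: S(4,0) = 29.6539; S(4,1) = 26.4207; S(4,2) = 23.5400; S(4,3) = 20.9734; S(4,4) = 18.6866
Terminal payoffs V(N, i) = max(S_T - K, 0):
  V(4,0) = 2.463940; V(4,1) = 0.000000; V(4,2) = 0.000000; V(4,3) = 0.000000; V(4,4) = 0.000000
Backward induction: V(k, i) = exp(-r*dt) * [p * V(k+1, i) + (1-p) * V(k+1, i+1)].
  V(3,0) = exp(-r*dt) * [p*2.463940 + (1-p)*0.000000] = 1.205227
  V(3,1) = exp(-r*dt) * [p*0.000000 + (1-p)*0.000000] = 0.000000
  V(3,2) = exp(-r*dt) * [p*0.000000 + (1-p)*0.000000] = 0.000000
  V(3,3) = exp(-r*dt) * [p*0.000000 + (1-p)*0.000000] = 0.000000
  V(2,0) = exp(-r*dt) * [p*1.205227 + (1-p)*0.000000] = 0.589532
  V(2,1) = exp(-r*dt) * [p*0.000000 + (1-p)*0.000000] = 0.000000
  V(2,2) = exp(-r*dt) * [p*0.000000 + (1-p)*0.000000] = 0.000000
  V(1,0) = exp(-r*dt) * [p*0.589532 + (1-p)*0.000000] = 0.288367
  V(1,1) = exp(-r*dt) * [p*0.000000 + (1-p)*0.000000] = 0.000000
  V(0,0) = exp(-r*dt) * [p*0.288367 + (1-p)*0.000000] = 0.141054

Answer: Price = V(0,0) = 0.1411


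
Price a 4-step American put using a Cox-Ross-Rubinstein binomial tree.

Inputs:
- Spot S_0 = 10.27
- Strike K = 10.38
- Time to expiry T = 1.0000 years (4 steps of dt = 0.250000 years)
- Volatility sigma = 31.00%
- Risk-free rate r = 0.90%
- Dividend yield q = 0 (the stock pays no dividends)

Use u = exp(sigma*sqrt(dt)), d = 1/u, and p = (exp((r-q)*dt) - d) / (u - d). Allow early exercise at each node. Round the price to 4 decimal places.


Answer: Price = V(0,0) = 1.2374

Derivation:
dt = T/N = 0.250000
u = exp(sigma*sqrt(dt)) = 1.167658; d = 1/u = 0.856415
p = (exp((r-q)*dt) - d) / (u - d) = 0.468565
Discount per step: exp(-r*dt) = 0.997753
Stock lattice S(k, i) with i counting down-moves:
  k=0: S(0,0) = 10.2700
  k=1: S(1,0) = 11.9918; S(1,1) = 8.7954
  k=2: S(2,0) = 14.0024; S(2,1) = 10.2700; S(2,2) = 7.5325
  k=3: S(3,0) = 16.3500; S(3,1) = 11.9918; S(3,2) = 8.7954; S(3,3) = 6.4509
  k=4: S(4,0) = 19.0912; S(4,1) = 14.0024; S(4,2) = 10.2700; S(4,3) = 7.5325; S(4,4) = 5.5247
Terminal payoffs V(N, i) = max(K - S_T, 0):
  V(4,0) = 0.000000; V(4,1) = 0.000000; V(4,2) = 0.110000; V(4,3) = 2.847500; V(4,4) = 4.855311
Backward induction: V(k, i) = exp(-r*dt) * [p * V(k+1, i) + (1-p) * V(k+1, i+1)]; then take max(V_cont, immediate exercise) for American.
  V(3,0) = exp(-r*dt) * [p*0.000000 + (1-p)*0.000000] = 0.000000; exercise = 0.000000; V(3,0) = max -> 0.000000
  V(3,1) = exp(-r*dt) * [p*0.000000 + (1-p)*0.110000] = 0.058327; exercise = 0.000000; V(3,1) = max -> 0.058327
  V(3,2) = exp(-r*dt) * [p*0.110000 + (1-p)*2.847500] = 1.561287; exercise = 1.584616; V(3,2) = max -> 1.584616
  V(3,3) = exp(-r*dt) * [p*2.847500 + (1-p)*4.855311] = 3.905724; exercise = 3.929052; V(3,3) = max -> 3.929052
  V(2,0) = exp(-r*dt) * [p*0.000000 + (1-p)*0.058327] = 0.030927; exercise = 0.000000; V(2,0) = max -> 0.030927
  V(2,1) = exp(-r*dt) * [p*0.058327 + (1-p)*1.584616] = 0.867497; exercise = 0.110000; V(2,1) = max -> 0.867497
  V(2,2) = exp(-r*dt) * [p*1.584616 + (1-p)*3.929052] = 2.824171; exercise = 2.847500; V(2,2) = max -> 2.847500
  V(1,0) = exp(-r*dt) * [p*0.030927 + (1-p)*0.867497] = 0.474441; exercise = 0.000000; V(1,0) = max -> 0.474441
  V(1,1) = exp(-r*dt) * [p*0.867497 + (1-p)*2.847500] = 1.915426; exercise = 1.584616; V(1,1) = max -> 1.915426
  V(0,0) = exp(-r*dt) * [p*0.474441 + (1-p)*1.915426] = 1.237444; exercise = 0.110000; V(0,0) = max -> 1.237444


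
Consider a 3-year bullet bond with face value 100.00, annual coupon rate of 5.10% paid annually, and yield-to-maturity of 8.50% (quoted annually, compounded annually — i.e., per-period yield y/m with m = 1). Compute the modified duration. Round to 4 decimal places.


Answer: Modified duration = 2.6264

Derivation:
Coupon per period c = face * coupon_rate / m = 5.100000
Periods per year m = 1; per-period yield y/m = 0.085000
Number of cashflows N = 3
Cashflows (t years, CF_t, discount factor 1/(1+y/m)^(m*t), PV):
  t = 1.0000: CF_t = 5.100000, DF = 0.921659, PV = 4.700461
  t = 2.0000: CF_t = 5.100000, DF = 0.849455, PV = 4.332222
  t = 3.0000: CF_t = 105.100000, DF = 0.782908, PV = 82.283641
Price P = sum_t PV_t = 91.316324
First compute Macaulay numerator sum_t t * PV_t:
  t * PV_t at t = 1.0000: 4.700461
  t * PV_t at t = 2.0000: 8.664444
  t * PV_t at t = 3.0000: 246.850923
Macaulay duration D = 260.215828 / 91.316324 = 2.849609
Modified duration = D / (1 + y/m) = 2.849609 / (1 + 0.085000) = 2.626368


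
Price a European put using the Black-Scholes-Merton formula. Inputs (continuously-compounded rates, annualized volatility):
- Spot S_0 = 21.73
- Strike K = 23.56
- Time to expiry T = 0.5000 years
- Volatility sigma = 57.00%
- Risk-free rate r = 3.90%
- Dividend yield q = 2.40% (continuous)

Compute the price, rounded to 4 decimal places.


Answer: Price = 4.4347

Derivation:
d1 = (ln(S/K) + (r - q + 0.5*sigma^2) * T) / (sigma * sqrt(T)) = 0.01952219
d2 = d1 - sigma * sqrt(T) = -0.38352868
exp(-rT) = 0.98068890; exp(-qT) = 0.98807171
P = K * exp(-rT) * N(-d2) - S_0 * exp(-qT) * N(-d1)
N(-d1) = 0.49221227; N(-d2) = 0.64933609
P = 23.5600 * 0.98068890 * 0.64933609 - 21.7300 * 0.98807171 * 0.49221227 = 4.4347


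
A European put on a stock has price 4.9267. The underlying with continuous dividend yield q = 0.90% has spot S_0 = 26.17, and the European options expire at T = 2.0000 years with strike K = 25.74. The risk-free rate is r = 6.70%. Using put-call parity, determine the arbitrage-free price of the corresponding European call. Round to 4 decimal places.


Put-call parity: C - P = S_0 * exp(-qT) - K * exp(-rT).
S_0 * exp(-qT) = 26.1700 * 0.98216103 = 25.70315422
K * exp(-rT) = 25.7400 * 0.87459006 = 22.51194826
C = P + S*exp(-qT) - K*exp(-rT)
C = 4.9267 + 25.70315422 - 22.51194826 = 8.1179

Answer: Call price = 8.1179


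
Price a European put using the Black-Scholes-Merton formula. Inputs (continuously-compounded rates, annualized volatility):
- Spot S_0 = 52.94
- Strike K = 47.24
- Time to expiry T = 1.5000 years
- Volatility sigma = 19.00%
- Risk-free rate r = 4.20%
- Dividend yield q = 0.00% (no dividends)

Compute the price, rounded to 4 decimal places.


Answer: Price = 1.4473

Derivation:
d1 = (ln(S/K) + (r - q + 0.5*sigma^2) * T) / (sigma * sqrt(T)) = 0.87663029
d2 = d1 - sigma * sqrt(T) = 0.64392876
exp(-rT) = 0.93894347; exp(-qT) = 1.00000000
P = K * exp(-rT) * N(-d2) - S_0 * exp(-qT) * N(-d1)
N(-d1) = 0.19034374; N(-d2) = 0.25981081
P = 47.2400 * 0.93894347 * 0.25981081 - 52.9400 * 1.00000000 * 0.19034374 = 1.4473


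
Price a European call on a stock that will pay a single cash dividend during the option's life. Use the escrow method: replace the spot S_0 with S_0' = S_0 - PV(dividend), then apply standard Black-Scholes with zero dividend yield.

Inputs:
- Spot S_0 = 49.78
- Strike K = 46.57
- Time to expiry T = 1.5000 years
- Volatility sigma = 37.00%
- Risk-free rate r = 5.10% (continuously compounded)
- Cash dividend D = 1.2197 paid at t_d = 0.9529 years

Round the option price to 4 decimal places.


PV(D) = D * exp(-r * t_d) = 1.2197 * 0.95256408 = 1.16184241
S_0' = S_0 - PV(D) = 49.7800 - 1.16184241 = 48.61815759
d1 = (ln(S_0'/K) + (r + sigma^2/2)*T) / (sigma*sqrt(T)) = 0.49037354
d2 = d1 - sigma*sqrt(T) = 0.03721794
exp(-rT) = 0.92635291
N(d1) = 0.68806520; N(d2) = 0.51484438
C = S_0' * N(d1) - K * exp(-rT) * N(d2) = 48.61815759 * 0.68806520 - 46.5700 * 0.92635291 * 0.51484438 = 11.2419

Answer: Price = 11.2419


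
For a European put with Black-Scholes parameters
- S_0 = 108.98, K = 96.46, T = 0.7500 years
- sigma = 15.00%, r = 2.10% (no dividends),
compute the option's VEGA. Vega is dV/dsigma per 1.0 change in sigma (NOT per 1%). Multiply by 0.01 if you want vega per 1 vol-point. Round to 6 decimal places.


Answer: Vega = 19.982657

Derivation:
d1 = 1.1256287547; d2 = 0.9957249441
phi(d1) = 0.2117267862; exp(-qT) = 1.0000000000; exp(-rT) = 0.9843733826
Vega = S * exp(-qT) * phi(d1) * sqrt(T) = 108.9800 * 1.0000000000 * 0.2117267862 * 0.8660254038 = 19.982657


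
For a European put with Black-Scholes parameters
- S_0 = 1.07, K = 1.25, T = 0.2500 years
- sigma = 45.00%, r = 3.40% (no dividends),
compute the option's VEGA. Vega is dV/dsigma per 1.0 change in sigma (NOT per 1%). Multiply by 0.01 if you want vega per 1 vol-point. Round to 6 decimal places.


Answer: Vega = 0.184401

Derivation:
d1 = -0.5407662348; d2 = -0.7657662348
phi(d1) = 0.3446752555; exp(-qT) = 1.0000000000; exp(-rT) = 0.9915360229
Vega = S * exp(-qT) * phi(d1) * sqrt(T) = 1.0700 * 1.0000000000 * 0.3446752555 * 0.5000000000 = 0.184401


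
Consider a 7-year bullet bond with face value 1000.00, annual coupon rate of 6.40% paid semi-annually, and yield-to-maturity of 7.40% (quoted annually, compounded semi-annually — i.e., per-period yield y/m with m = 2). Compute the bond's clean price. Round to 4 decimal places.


Answer: Price = 946.1228

Derivation:
Coupon per period c = face * coupon_rate / m = 32.000000
Periods per year m = 2; per-period yield y/m = 0.037000
Number of cashflows N = 14
Cashflows (t years, CF_t, discount factor 1/(1+y/m)^(m*t), PV):
  t = 0.5000: CF_t = 32.000000, DF = 0.964320, PV = 30.858245
  t = 1.0000: CF_t = 32.000000, DF = 0.929913, PV = 29.757228
  t = 1.5000: CF_t = 32.000000, DF = 0.896734, PV = 28.695494
  t = 2.0000: CF_t = 32.000000, DF = 0.864739, PV = 27.671643
  t = 2.5000: CF_t = 32.000000, DF = 0.833885, PV = 26.684323
  t = 3.0000: CF_t = 32.000000, DF = 0.804132, PV = 25.732231
  t = 3.5000: CF_t = 32.000000, DF = 0.775441, PV = 24.814109
  t = 4.0000: CF_t = 32.000000, DF = 0.747773, PV = 23.928745
  t = 4.5000: CF_t = 32.000000, DF = 0.721093, PV = 23.074971
  t = 5.0000: CF_t = 32.000000, DF = 0.695364, PV = 22.251660
  t = 5.5000: CF_t = 32.000000, DF = 0.670554, PV = 21.457724
  t = 6.0000: CF_t = 32.000000, DF = 0.646629, PV = 20.692116
  t = 6.5000: CF_t = 32.000000, DF = 0.623557, PV = 19.953824
  t = 7.0000: CF_t = 1032.000000, DF = 0.601309, PV = 620.550469
Price P = sum_t PV_t = 946.122783


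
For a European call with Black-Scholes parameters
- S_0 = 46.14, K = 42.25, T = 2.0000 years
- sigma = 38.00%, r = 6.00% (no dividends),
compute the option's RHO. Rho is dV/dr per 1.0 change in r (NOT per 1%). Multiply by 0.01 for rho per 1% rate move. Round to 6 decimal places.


d1 = 0.6558897325; d2 = 0.1184885788
phi(d1) = 0.3217326996; exp(-qT) = 1.0000000000; exp(-rT) = 0.8869204367
N(d2) = 0.5471597279
Rho = K*T*exp(-rT)*N(d2) = 42.2500 * 2.0000 * 0.8869204367 * 0.5471597279 = 41.006764

Answer: Rho = 41.006764


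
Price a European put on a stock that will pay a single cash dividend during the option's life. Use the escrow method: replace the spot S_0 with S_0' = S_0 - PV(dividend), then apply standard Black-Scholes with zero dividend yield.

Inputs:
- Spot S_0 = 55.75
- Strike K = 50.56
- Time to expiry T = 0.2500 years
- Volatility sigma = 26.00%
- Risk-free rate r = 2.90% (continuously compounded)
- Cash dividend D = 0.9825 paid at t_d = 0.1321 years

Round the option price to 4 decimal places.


PV(D) = D * exp(-r * t_d) = 0.9825 * 0.99617643 = 0.97874334
S_0' = S_0 - PV(D) = 55.7500 - 0.97874334 = 54.77125666
d1 = (ln(S_0'/K) + (r + sigma^2/2)*T) / (sigma*sqrt(T)) = 0.73619072
d2 = d1 - sigma*sqrt(T) = 0.60619072
exp(-rT) = 0.99277622
N(-d1) = 0.23080732; N(-d2) = 0.27219406
P = K * exp(-rT) * N(-d2) - S_0' * N(-d1) = 50.5600 * 0.99277622 * 0.27219406 - 54.77125666 * 0.23080732 = 1.0211

Answer: Price = 1.0211


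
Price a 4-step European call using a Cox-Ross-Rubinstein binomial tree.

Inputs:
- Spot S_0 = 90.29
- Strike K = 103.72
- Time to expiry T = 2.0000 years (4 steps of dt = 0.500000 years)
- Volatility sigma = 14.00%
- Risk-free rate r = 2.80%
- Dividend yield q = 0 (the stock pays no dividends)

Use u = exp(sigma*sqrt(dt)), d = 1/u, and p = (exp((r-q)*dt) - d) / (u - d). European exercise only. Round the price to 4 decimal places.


Answer: Price = V(0,0) = 4.3383

Derivation:
dt = T/N = 0.500000
u = exp(sigma*sqrt(dt)) = 1.104061; d = 1/u = 0.905747
p = (exp((r-q)*dt) - d) / (u - d) = 0.546363
Discount per step: exp(-r*dt) = 0.986098
Stock lattice S(k, i) with i counting down-moves:
  k=0: S(0,0) = 90.2900
  k=1: S(1,0) = 99.6856; S(1,1) = 81.7799
  k=2: S(2,0) = 110.0590; S(2,1) = 90.2900; S(2,2) = 74.0719
  k=3: S(3,0) = 121.5118; S(3,1) = 99.6856; S(3,2) = 81.7799; S(3,3) = 67.0905
  k=4: S(4,0) = 134.1564; S(4,1) = 110.0590; S(4,2) = 90.2900; S(4,3) = 74.0719; S(4,4) = 60.7670
Terminal payoffs V(N, i) = max(S_T - K, 0):
  V(4,0) = 30.436430; V(4,1) = 6.339003; V(4,2) = 0.000000; V(4,3) = 0.000000; V(4,4) = 0.000000
Backward induction: V(k, i) = exp(-r*dt) * [p * V(k+1, i) + (1-p) * V(k+1, i+1)].
  V(3,0) = exp(-r*dt) * [p*30.436430 + (1-p)*6.339003] = 19.233785
  V(3,1) = exp(-r*dt) * [p*6.339003 + (1-p)*0.000000] = 3.415248
  V(3,2) = exp(-r*dt) * [p*0.000000 + (1-p)*0.000000] = 0.000000
  V(3,3) = exp(-r*dt) * [p*0.000000 + (1-p)*0.000000] = 0.000000
  V(2,0) = exp(-r*dt) * [p*19.233785 + (1-p)*3.415248] = 11.890281
  V(2,1) = exp(-r*dt) * [p*3.415248 + (1-p)*0.000000] = 1.840025
  V(2,2) = exp(-r*dt) * [p*0.000000 + (1-p)*0.000000] = 0.000000
  V(1,0) = exp(-r*dt) * [p*11.890281 + (1-p)*1.840025] = 7.229195
  V(1,1) = exp(-r*dt) * [p*1.840025 + (1-p)*0.000000] = 0.991345
  V(0,0) = exp(-r*dt) * [p*7.229195 + (1-p)*0.991345] = 4.338314
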